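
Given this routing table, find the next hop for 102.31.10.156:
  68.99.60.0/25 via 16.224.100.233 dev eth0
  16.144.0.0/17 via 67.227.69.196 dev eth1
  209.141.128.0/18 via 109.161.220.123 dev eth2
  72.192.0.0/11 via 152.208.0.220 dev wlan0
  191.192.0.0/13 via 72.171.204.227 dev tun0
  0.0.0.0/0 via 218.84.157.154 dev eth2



Longest prefix match for 102.31.10.156:
  /25 68.99.60.0: no
  /17 16.144.0.0: no
  /18 209.141.128.0: no
  /11 72.192.0.0: no
  /13 191.192.0.0: no
  /0 0.0.0.0: MATCH
Selected: next-hop 218.84.157.154 via eth2 (matched /0)


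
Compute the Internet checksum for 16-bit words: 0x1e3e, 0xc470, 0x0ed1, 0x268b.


Sum all words (with carry folding):
+ 0x1e3e = 0x1e3e
+ 0xc470 = 0xe2ae
+ 0x0ed1 = 0xf17f
+ 0x268b = 0x180b
One's complement: ~0x180b
Checksum = 0xe7f4


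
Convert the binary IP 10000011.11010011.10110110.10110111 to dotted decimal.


10000011 = 131
11010011 = 211
10110110 = 182
10110111 = 183
IP: 131.211.182.183


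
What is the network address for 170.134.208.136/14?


IP:   10101010.10000110.11010000.10001000
Mask: 11111111.11111100.00000000.00000000
AND operation:
Net:  10101010.10000100.00000000.00000000
Network: 170.132.0.0/14


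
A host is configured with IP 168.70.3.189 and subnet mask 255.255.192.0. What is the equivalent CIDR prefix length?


Binary: 11111111.11111111.11000000.00000000
Count leading 1s
Prefix: /18


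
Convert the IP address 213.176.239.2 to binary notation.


213 = 11010101
176 = 10110000
239 = 11101111
2 = 00000010
Binary: 11010101.10110000.11101111.00000010


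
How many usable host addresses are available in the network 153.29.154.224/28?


Host bits = 32 - 28 = 4
Total addresses = 2^4 = 16
Usable = total - 2 (network and broadcast)
Usable hosts: 14


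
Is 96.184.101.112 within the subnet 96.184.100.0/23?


Subnet network: 96.184.100.0
Test IP AND mask: 96.184.100.0
Yes, 96.184.101.112 is in 96.184.100.0/23


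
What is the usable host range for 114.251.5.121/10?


Network: 114.192.0.0
Broadcast: 114.255.255.255
First usable = network + 1
Last usable = broadcast - 1
Range: 114.192.0.1 to 114.255.255.254


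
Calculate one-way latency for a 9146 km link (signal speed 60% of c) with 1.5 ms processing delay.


Speed = 0.6 * 3e5 km/s = 180000 km/s
Propagation delay = 9146 / 180000 = 0.0508 s = 50.8111 ms
Processing delay = 1.5 ms
Total one-way latency = 52.3111 ms


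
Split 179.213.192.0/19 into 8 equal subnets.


New prefix = 19 + 3 = 22
Each subnet has 1024 addresses
  179.213.192.0/22
  179.213.196.0/22
  179.213.200.0/22
  179.213.204.0/22
  179.213.208.0/22
  179.213.212.0/22
  179.213.216.0/22
  179.213.220.0/22
Subnets: 179.213.192.0/22, 179.213.196.0/22, 179.213.200.0/22, 179.213.204.0/22, 179.213.208.0/22, 179.213.212.0/22, 179.213.216.0/22, 179.213.220.0/22


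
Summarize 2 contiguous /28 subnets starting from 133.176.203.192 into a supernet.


Original prefix: /28
Number of subnets: 2 = 2^1
New prefix = 28 - 1 = 27
Supernet: 133.176.203.192/27


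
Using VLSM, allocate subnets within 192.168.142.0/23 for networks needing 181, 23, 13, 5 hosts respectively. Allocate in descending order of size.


181 hosts -> /24 (254 usable): 192.168.142.0/24
23 hosts -> /27 (30 usable): 192.168.143.0/27
13 hosts -> /28 (14 usable): 192.168.143.32/28
5 hosts -> /29 (6 usable): 192.168.143.48/29
Allocation: 192.168.142.0/24 (181 hosts, 254 usable); 192.168.143.0/27 (23 hosts, 30 usable); 192.168.143.32/28 (13 hosts, 14 usable); 192.168.143.48/29 (5 hosts, 6 usable)


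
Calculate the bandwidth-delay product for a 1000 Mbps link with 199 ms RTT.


BDP = bandwidth * RTT
= 1000 Mbps * 199 ms
= 1000 * 1e6 * 199 / 1000 bits
= 199000000 bits
= 24875000 bytes
= 24291.9922 KB
BDP = 199000000 bits (24875000 bytes)


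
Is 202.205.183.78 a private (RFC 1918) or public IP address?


RFC 1918 private ranges:
  10.0.0.0/8 (10.0.0.0 - 10.255.255.255)
  172.16.0.0/12 (172.16.0.0 - 172.31.255.255)
  192.168.0.0/16 (192.168.0.0 - 192.168.255.255)
Public (not in any RFC 1918 range)


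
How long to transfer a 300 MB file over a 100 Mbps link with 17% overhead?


Effective throughput = 100 * (1 - 17/100) = 83 Mbps
File size in Mb = 300 * 8 = 2400 Mb
Time = 2400 / 83
Time = 28.9157 seconds


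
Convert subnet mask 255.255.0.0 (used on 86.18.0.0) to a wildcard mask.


Subnet mask: 255.255.0.0
Wildcard = 255.255.255.255 - subnet mask
255 - 255 = 0
255 - 255 = 0
255 - 0 = 255
255 - 0 = 255
Wildcard: 0.0.255.255


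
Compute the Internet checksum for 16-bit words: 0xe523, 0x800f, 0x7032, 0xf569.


Sum all words (with carry folding):
+ 0xe523 = 0xe523
+ 0x800f = 0x6533
+ 0x7032 = 0xd565
+ 0xf569 = 0xcacf
One's complement: ~0xcacf
Checksum = 0x3530


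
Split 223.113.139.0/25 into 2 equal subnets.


New prefix = 25 + 1 = 26
Each subnet has 64 addresses
  223.113.139.0/26
  223.113.139.64/26
Subnets: 223.113.139.0/26, 223.113.139.64/26


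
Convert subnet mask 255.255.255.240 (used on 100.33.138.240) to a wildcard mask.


Subnet mask: 255.255.255.240
Wildcard = 255.255.255.255 - subnet mask
255 - 255 = 0
255 - 255 = 0
255 - 255 = 0
255 - 240 = 15
Wildcard: 0.0.0.15


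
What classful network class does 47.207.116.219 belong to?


First octet: 47
Binary: 00101111
0xxxxxxx -> Class A (1-126)
Class A, default mask 255.0.0.0 (/8)


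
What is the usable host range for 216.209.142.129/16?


Network: 216.209.0.0
Broadcast: 216.209.255.255
First usable = network + 1
Last usable = broadcast - 1
Range: 216.209.0.1 to 216.209.255.254


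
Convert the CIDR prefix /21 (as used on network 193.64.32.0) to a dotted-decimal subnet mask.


/21 means 21 network bits, 11 host bits
Binary: 11111111111111111111100000000000
Mask: 255.255.248.0


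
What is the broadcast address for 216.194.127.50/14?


Network: 216.192.0.0/14
Host bits = 18
Set all host bits to 1:
Broadcast: 216.195.255.255


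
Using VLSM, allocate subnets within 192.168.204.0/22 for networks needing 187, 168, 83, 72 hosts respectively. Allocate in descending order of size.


187 hosts -> /24 (254 usable): 192.168.204.0/24
168 hosts -> /24 (254 usable): 192.168.205.0/24
83 hosts -> /25 (126 usable): 192.168.206.0/25
72 hosts -> /25 (126 usable): 192.168.206.128/25
Allocation: 192.168.204.0/24 (187 hosts, 254 usable); 192.168.205.0/24 (168 hosts, 254 usable); 192.168.206.0/25 (83 hosts, 126 usable); 192.168.206.128/25 (72 hosts, 126 usable)


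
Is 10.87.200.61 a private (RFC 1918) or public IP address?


RFC 1918 private ranges:
  10.0.0.0/8 (10.0.0.0 - 10.255.255.255)
  172.16.0.0/12 (172.16.0.0 - 172.31.255.255)
  192.168.0.0/16 (192.168.0.0 - 192.168.255.255)
Private (in 10.0.0.0/8)


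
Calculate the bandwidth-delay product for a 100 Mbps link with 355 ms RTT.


BDP = bandwidth * RTT
= 100 Mbps * 355 ms
= 100 * 1e6 * 355 / 1000 bits
= 35500000 bits
= 4437500 bytes
= 4333.4961 KB
BDP = 35500000 bits (4437500 bytes)


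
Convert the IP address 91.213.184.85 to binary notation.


91 = 01011011
213 = 11010101
184 = 10111000
85 = 01010101
Binary: 01011011.11010101.10111000.01010101


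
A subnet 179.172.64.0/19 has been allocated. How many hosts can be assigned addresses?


Host bits = 32 - 19 = 13
Total addresses = 2^13 = 8192
Usable = total - 2 (network and broadcast)
Usable hosts: 8190


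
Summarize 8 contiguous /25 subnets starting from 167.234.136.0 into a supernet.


Original prefix: /25
Number of subnets: 8 = 2^3
New prefix = 25 - 3 = 22
Supernet: 167.234.136.0/22


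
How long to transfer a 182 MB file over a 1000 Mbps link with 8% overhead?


Effective throughput = 1000 * (1 - 8/100) = 920 Mbps
File size in Mb = 182 * 8 = 1456 Mb
Time = 1456 / 920
Time = 1.5826 seconds


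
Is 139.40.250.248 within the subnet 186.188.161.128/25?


Subnet network: 186.188.161.128
Test IP AND mask: 139.40.250.128
No, 139.40.250.248 is not in 186.188.161.128/25


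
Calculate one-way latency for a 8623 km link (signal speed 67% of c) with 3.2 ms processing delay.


Speed = 0.67 * 3e5 km/s = 201000 km/s
Propagation delay = 8623 / 201000 = 0.0429 s = 42.9005 ms
Processing delay = 3.2 ms
Total one-way latency = 46.1005 ms


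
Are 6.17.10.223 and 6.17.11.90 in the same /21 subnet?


Mask: 255.255.248.0
6.17.10.223 AND mask = 6.17.8.0
6.17.11.90 AND mask = 6.17.8.0
Yes, same subnet (6.17.8.0)


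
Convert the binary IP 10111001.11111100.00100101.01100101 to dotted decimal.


10111001 = 185
11111100 = 252
00100101 = 37
01100101 = 101
IP: 185.252.37.101


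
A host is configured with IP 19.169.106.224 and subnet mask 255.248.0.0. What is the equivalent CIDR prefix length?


Binary: 11111111.11111000.00000000.00000000
Count leading 1s
Prefix: /13


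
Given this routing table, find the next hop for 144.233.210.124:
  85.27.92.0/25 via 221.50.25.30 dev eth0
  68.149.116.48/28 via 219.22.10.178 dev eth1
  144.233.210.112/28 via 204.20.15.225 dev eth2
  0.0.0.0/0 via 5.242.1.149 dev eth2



Longest prefix match for 144.233.210.124:
  /25 85.27.92.0: no
  /28 68.149.116.48: no
  /28 144.233.210.112: MATCH
  /0 0.0.0.0: MATCH
Selected: next-hop 204.20.15.225 via eth2 (matched /28)


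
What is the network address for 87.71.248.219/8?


IP:   01010111.01000111.11111000.11011011
Mask: 11111111.00000000.00000000.00000000
AND operation:
Net:  01010111.00000000.00000000.00000000
Network: 87.0.0.0/8


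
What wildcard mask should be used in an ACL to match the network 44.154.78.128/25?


Subnet mask: 255.255.255.128
Wildcard = 255.255.255.255 - subnet mask
255 - 255 = 0
255 - 255 = 0
255 - 255 = 0
255 - 128 = 127
Wildcard: 0.0.0.127


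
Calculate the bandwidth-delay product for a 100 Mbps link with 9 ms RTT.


BDP = bandwidth * RTT
= 100 Mbps * 9 ms
= 100 * 1e6 * 9 / 1000 bits
= 900000 bits
= 112500 bytes
= 109.8633 KB
BDP = 900000 bits (112500 bytes)


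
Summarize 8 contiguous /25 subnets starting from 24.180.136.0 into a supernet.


Original prefix: /25
Number of subnets: 8 = 2^3
New prefix = 25 - 3 = 22
Supernet: 24.180.136.0/22


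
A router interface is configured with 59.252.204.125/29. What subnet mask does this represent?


/29 means 29 network bits, 3 host bits
Binary: 11111111111111111111111111111000
Mask: 255.255.255.248


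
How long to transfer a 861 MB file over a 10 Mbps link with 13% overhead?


Effective throughput = 10 * (1 - 13/100) = 8.7 Mbps
File size in Mb = 861 * 8 = 6888 Mb
Time = 6888 / 8.7
Time = 791.7241 seconds


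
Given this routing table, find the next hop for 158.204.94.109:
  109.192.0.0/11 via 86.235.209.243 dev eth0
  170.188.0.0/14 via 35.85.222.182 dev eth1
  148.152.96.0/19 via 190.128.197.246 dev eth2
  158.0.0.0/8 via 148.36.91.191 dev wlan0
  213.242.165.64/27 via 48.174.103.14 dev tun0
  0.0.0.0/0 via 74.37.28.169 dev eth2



Longest prefix match for 158.204.94.109:
  /11 109.192.0.0: no
  /14 170.188.0.0: no
  /19 148.152.96.0: no
  /8 158.0.0.0: MATCH
  /27 213.242.165.64: no
  /0 0.0.0.0: MATCH
Selected: next-hop 148.36.91.191 via wlan0 (matched /8)


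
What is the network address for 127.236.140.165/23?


IP:   01111111.11101100.10001100.10100101
Mask: 11111111.11111111.11111110.00000000
AND operation:
Net:  01111111.11101100.10001100.00000000
Network: 127.236.140.0/23


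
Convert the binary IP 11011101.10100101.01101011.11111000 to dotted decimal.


11011101 = 221
10100101 = 165
01101011 = 107
11111000 = 248
IP: 221.165.107.248


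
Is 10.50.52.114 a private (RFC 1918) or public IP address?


RFC 1918 private ranges:
  10.0.0.0/8 (10.0.0.0 - 10.255.255.255)
  172.16.0.0/12 (172.16.0.0 - 172.31.255.255)
  192.168.0.0/16 (192.168.0.0 - 192.168.255.255)
Private (in 10.0.0.0/8)


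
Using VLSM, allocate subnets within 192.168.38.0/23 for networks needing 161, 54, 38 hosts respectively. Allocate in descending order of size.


161 hosts -> /24 (254 usable): 192.168.38.0/24
54 hosts -> /26 (62 usable): 192.168.39.0/26
38 hosts -> /26 (62 usable): 192.168.39.64/26
Allocation: 192.168.38.0/24 (161 hosts, 254 usable); 192.168.39.0/26 (54 hosts, 62 usable); 192.168.39.64/26 (38 hosts, 62 usable)


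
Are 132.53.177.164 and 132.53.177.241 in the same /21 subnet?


Mask: 255.255.248.0
132.53.177.164 AND mask = 132.53.176.0
132.53.177.241 AND mask = 132.53.176.0
Yes, same subnet (132.53.176.0)


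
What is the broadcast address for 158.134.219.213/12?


Network: 158.128.0.0/12
Host bits = 20
Set all host bits to 1:
Broadcast: 158.143.255.255


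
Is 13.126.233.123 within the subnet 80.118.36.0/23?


Subnet network: 80.118.36.0
Test IP AND mask: 13.126.232.0
No, 13.126.233.123 is not in 80.118.36.0/23


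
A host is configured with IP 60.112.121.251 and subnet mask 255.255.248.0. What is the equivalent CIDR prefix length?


Binary: 11111111.11111111.11111000.00000000
Count leading 1s
Prefix: /21


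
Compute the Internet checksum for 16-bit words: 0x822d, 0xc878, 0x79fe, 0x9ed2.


Sum all words (with carry folding):
+ 0x822d = 0x822d
+ 0xc878 = 0x4aa6
+ 0x79fe = 0xc4a4
+ 0x9ed2 = 0x6377
One's complement: ~0x6377
Checksum = 0x9c88


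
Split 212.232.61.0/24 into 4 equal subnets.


New prefix = 24 + 2 = 26
Each subnet has 64 addresses
  212.232.61.0/26
  212.232.61.64/26
  212.232.61.128/26
  212.232.61.192/26
Subnets: 212.232.61.0/26, 212.232.61.64/26, 212.232.61.128/26, 212.232.61.192/26


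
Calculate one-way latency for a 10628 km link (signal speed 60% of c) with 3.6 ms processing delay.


Speed = 0.6 * 3e5 km/s = 180000 km/s
Propagation delay = 10628 / 180000 = 0.059 s = 59.0444 ms
Processing delay = 3.6 ms
Total one-way latency = 62.6444 ms


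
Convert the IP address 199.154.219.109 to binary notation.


199 = 11000111
154 = 10011010
219 = 11011011
109 = 01101101
Binary: 11000111.10011010.11011011.01101101


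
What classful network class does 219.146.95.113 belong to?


First octet: 219
Binary: 11011011
110xxxxx -> Class C (192-223)
Class C, default mask 255.255.255.0 (/24)


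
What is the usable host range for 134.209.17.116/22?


Network: 134.209.16.0
Broadcast: 134.209.19.255
First usable = network + 1
Last usable = broadcast - 1
Range: 134.209.16.1 to 134.209.19.254


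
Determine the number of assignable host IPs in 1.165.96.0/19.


Host bits = 32 - 19 = 13
Total addresses = 2^13 = 8192
Usable = total - 2 (network and broadcast)
Usable hosts: 8190


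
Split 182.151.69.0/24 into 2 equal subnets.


New prefix = 24 + 1 = 25
Each subnet has 128 addresses
  182.151.69.0/25
  182.151.69.128/25
Subnets: 182.151.69.0/25, 182.151.69.128/25


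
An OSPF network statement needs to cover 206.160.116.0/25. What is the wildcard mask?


Subnet mask: 255.255.255.128
Wildcard = 255.255.255.255 - subnet mask
255 - 255 = 0
255 - 255 = 0
255 - 255 = 0
255 - 128 = 127
Wildcard: 0.0.0.127


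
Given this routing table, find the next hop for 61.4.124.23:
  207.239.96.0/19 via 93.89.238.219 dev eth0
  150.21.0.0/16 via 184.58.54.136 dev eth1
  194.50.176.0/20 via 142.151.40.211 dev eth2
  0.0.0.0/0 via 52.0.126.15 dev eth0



Longest prefix match for 61.4.124.23:
  /19 207.239.96.0: no
  /16 150.21.0.0: no
  /20 194.50.176.0: no
  /0 0.0.0.0: MATCH
Selected: next-hop 52.0.126.15 via eth0 (matched /0)


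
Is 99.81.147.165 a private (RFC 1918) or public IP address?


RFC 1918 private ranges:
  10.0.0.0/8 (10.0.0.0 - 10.255.255.255)
  172.16.0.0/12 (172.16.0.0 - 172.31.255.255)
  192.168.0.0/16 (192.168.0.0 - 192.168.255.255)
Public (not in any RFC 1918 range)


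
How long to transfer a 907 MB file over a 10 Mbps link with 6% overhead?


Effective throughput = 10 * (1 - 6/100) = 9.4 Mbps
File size in Mb = 907 * 8 = 7256 Mb
Time = 7256 / 9.4
Time = 771.9149 seconds


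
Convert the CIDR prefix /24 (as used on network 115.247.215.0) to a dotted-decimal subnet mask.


/24 means 24 network bits, 8 host bits
Binary: 11111111111111111111111100000000
Mask: 255.255.255.0


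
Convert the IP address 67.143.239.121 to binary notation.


67 = 01000011
143 = 10001111
239 = 11101111
121 = 01111001
Binary: 01000011.10001111.11101111.01111001


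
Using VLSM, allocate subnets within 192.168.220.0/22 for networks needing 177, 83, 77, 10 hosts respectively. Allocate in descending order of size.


177 hosts -> /24 (254 usable): 192.168.220.0/24
83 hosts -> /25 (126 usable): 192.168.221.0/25
77 hosts -> /25 (126 usable): 192.168.221.128/25
10 hosts -> /28 (14 usable): 192.168.222.0/28
Allocation: 192.168.220.0/24 (177 hosts, 254 usable); 192.168.221.0/25 (83 hosts, 126 usable); 192.168.221.128/25 (77 hosts, 126 usable); 192.168.222.0/28 (10 hosts, 14 usable)


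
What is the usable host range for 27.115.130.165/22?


Network: 27.115.128.0
Broadcast: 27.115.131.255
First usable = network + 1
Last usable = broadcast - 1
Range: 27.115.128.1 to 27.115.131.254


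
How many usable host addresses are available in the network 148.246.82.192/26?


Host bits = 32 - 26 = 6
Total addresses = 2^6 = 64
Usable = total - 2 (network and broadcast)
Usable hosts: 62


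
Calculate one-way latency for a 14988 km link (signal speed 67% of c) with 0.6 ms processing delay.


Speed = 0.67 * 3e5 km/s = 201000 km/s
Propagation delay = 14988 / 201000 = 0.0746 s = 74.5672 ms
Processing delay = 0.6 ms
Total one-way latency = 75.1672 ms


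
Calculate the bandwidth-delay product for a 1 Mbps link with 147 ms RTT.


BDP = bandwidth * RTT
= 1 Mbps * 147 ms
= 1 * 1e6 * 147 / 1000 bits
= 147000 bits
= 18375 bytes
= 17.9443 KB
BDP = 147000 bits (18375 bytes)


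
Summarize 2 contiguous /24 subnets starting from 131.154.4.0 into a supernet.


Original prefix: /24
Number of subnets: 2 = 2^1
New prefix = 24 - 1 = 23
Supernet: 131.154.4.0/23


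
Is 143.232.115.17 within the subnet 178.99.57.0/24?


Subnet network: 178.99.57.0
Test IP AND mask: 143.232.115.0
No, 143.232.115.17 is not in 178.99.57.0/24


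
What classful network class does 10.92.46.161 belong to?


First octet: 10
Binary: 00001010
0xxxxxxx -> Class A (1-126)
Class A, default mask 255.0.0.0 (/8)


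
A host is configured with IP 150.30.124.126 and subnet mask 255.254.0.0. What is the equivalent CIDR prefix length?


Binary: 11111111.11111110.00000000.00000000
Count leading 1s
Prefix: /15


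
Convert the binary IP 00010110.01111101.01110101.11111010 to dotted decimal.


00010110 = 22
01111101 = 125
01110101 = 117
11111010 = 250
IP: 22.125.117.250


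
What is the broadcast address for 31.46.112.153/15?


Network: 31.46.0.0/15
Host bits = 17
Set all host bits to 1:
Broadcast: 31.47.255.255


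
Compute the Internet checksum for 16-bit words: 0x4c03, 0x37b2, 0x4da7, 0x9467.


Sum all words (with carry folding):
+ 0x4c03 = 0x4c03
+ 0x37b2 = 0x83b5
+ 0x4da7 = 0xd15c
+ 0x9467 = 0x65c4
One's complement: ~0x65c4
Checksum = 0x9a3b


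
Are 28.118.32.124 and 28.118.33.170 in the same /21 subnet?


Mask: 255.255.248.0
28.118.32.124 AND mask = 28.118.32.0
28.118.33.170 AND mask = 28.118.32.0
Yes, same subnet (28.118.32.0)


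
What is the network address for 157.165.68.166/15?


IP:   10011101.10100101.01000100.10100110
Mask: 11111111.11111110.00000000.00000000
AND operation:
Net:  10011101.10100100.00000000.00000000
Network: 157.164.0.0/15


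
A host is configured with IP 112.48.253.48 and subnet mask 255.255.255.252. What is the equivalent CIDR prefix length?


Binary: 11111111.11111111.11111111.11111100
Count leading 1s
Prefix: /30


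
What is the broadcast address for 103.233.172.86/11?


Network: 103.224.0.0/11
Host bits = 21
Set all host bits to 1:
Broadcast: 103.255.255.255


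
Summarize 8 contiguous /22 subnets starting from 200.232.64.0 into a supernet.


Original prefix: /22
Number of subnets: 8 = 2^3
New prefix = 22 - 3 = 19
Supernet: 200.232.64.0/19


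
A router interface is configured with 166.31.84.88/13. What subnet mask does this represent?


/13 means 13 network bits, 19 host bits
Binary: 11111111111110000000000000000000
Mask: 255.248.0.0


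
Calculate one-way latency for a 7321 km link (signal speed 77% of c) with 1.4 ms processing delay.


Speed = 0.77 * 3e5 km/s = 231000 km/s
Propagation delay = 7321 / 231000 = 0.0317 s = 31.6926 ms
Processing delay = 1.4 ms
Total one-way latency = 33.0926 ms


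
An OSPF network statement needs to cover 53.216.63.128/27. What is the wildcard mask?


Subnet mask: 255.255.255.224
Wildcard = 255.255.255.255 - subnet mask
255 - 255 = 0
255 - 255 = 0
255 - 255 = 0
255 - 224 = 31
Wildcard: 0.0.0.31


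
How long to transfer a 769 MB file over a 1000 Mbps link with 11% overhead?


Effective throughput = 1000 * (1 - 11/100) = 890 Mbps
File size in Mb = 769 * 8 = 6152 Mb
Time = 6152 / 890
Time = 6.9124 seconds


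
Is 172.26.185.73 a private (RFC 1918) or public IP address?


RFC 1918 private ranges:
  10.0.0.0/8 (10.0.0.0 - 10.255.255.255)
  172.16.0.0/12 (172.16.0.0 - 172.31.255.255)
  192.168.0.0/16 (192.168.0.0 - 192.168.255.255)
Private (in 172.16.0.0/12)


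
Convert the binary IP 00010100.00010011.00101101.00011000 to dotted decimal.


00010100 = 20
00010011 = 19
00101101 = 45
00011000 = 24
IP: 20.19.45.24


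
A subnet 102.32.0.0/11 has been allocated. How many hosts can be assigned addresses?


Host bits = 32 - 11 = 21
Total addresses = 2^21 = 2097152
Usable = total - 2 (network and broadcast)
Usable hosts: 2097150


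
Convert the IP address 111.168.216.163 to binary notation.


111 = 01101111
168 = 10101000
216 = 11011000
163 = 10100011
Binary: 01101111.10101000.11011000.10100011


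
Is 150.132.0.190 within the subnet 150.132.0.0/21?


Subnet network: 150.132.0.0
Test IP AND mask: 150.132.0.0
Yes, 150.132.0.190 is in 150.132.0.0/21


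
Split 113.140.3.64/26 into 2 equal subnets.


New prefix = 26 + 1 = 27
Each subnet has 32 addresses
  113.140.3.64/27
  113.140.3.96/27
Subnets: 113.140.3.64/27, 113.140.3.96/27


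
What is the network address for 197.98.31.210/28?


IP:   11000101.01100010.00011111.11010010
Mask: 11111111.11111111.11111111.11110000
AND operation:
Net:  11000101.01100010.00011111.11010000
Network: 197.98.31.208/28


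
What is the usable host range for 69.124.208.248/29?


Network: 69.124.208.248
Broadcast: 69.124.208.255
First usable = network + 1
Last usable = broadcast - 1
Range: 69.124.208.249 to 69.124.208.254


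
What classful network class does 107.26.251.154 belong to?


First octet: 107
Binary: 01101011
0xxxxxxx -> Class A (1-126)
Class A, default mask 255.0.0.0 (/8)


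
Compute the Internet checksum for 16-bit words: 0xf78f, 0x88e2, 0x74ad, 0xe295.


Sum all words (with carry folding):
+ 0xf78f = 0xf78f
+ 0x88e2 = 0x8072
+ 0x74ad = 0xf51f
+ 0xe295 = 0xd7b5
One's complement: ~0xd7b5
Checksum = 0x284a


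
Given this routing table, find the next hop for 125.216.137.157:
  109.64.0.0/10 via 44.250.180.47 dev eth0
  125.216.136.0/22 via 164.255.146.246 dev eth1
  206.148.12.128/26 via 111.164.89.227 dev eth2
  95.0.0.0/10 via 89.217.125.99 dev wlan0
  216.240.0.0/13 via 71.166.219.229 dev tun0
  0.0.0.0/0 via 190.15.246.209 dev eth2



Longest prefix match for 125.216.137.157:
  /10 109.64.0.0: no
  /22 125.216.136.0: MATCH
  /26 206.148.12.128: no
  /10 95.0.0.0: no
  /13 216.240.0.0: no
  /0 0.0.0.0: MATCH
Selected: next-hop 164.255.146.246 via eth1 (matched /22)


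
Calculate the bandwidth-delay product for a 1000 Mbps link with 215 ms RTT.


BDP = bandwidth * RTT
= 1000 Mbps * 215 ms
= 1000 * 1e6 * 215 / 1000 bits
= 215000000 bits
= 26875000 bytes
= 26245.1172 KB
BDP = 215000000 bits (26875000 bytes)


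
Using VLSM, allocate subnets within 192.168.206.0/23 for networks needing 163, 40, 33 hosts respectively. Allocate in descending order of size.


163 hosts -> /24 (254 usable): 192.168.206.0/24
40 hosts -> /26 (62 usable): 192.168.207.0/26
33 hosts -> /26 (62 usable): 192.168.207.64/26
Allocation: 192.168.206.0/24 (163 hosts, 254 usable); 192.168.207.0/26 (40 hosts, 62 usable); 192.168.207.64/26 (33 hosts, 62 usable)


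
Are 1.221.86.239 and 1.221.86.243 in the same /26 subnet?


Mask: 255.255.255.192
1.221.86.239 AND mask = 1.221.86.192
1.221.86.243 AND mask = 1.221.86.192
Yes, same subnet (1.221.86.192)


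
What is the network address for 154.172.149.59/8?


IP:   10011010.10101100.10010101.00111011
Mask: 11111111.00000000.00000000.00000000
AND operation:
Net:  10011010.00000000.00000000.00000000
Network: 154.0.0.0/8


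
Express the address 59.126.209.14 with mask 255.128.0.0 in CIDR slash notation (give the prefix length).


Binary: 11111111.10000000.00000000.00000000
Count leading 1s
Prefix: /9


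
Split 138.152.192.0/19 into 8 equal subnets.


New prefix = 19 + 3 = 22
Each subnet has 1024 addresses
  138.152.192.0/22
  138.152.196.0/22
  138.152.200.0/22
  138.152.204.0/22
  138.152.208.0/22
  138.152.212.0/22
  138.152.216.0/22
  138.152.220.0/22
Subnets: 138.152.192.0/22, 138.152.196.0/22, 138.152.200.0/22, 138.152.204.0/22, 138.152.208.0/22, 138.152.212.0/22, 138.152.216.0/22, 138.152.220.0/22


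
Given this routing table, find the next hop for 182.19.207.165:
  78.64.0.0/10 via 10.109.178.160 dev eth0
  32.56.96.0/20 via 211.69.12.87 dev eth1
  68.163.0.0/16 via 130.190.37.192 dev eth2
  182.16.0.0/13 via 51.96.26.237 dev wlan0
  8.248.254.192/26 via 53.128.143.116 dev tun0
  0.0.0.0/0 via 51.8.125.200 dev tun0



Longest prefix match for 182.19.207.165:
  /10 78.64.0.0: no
  /20 32.56.96.0: no
  /16 68.163.0.0: no
  /13 182.16.0.0: MATCH
  /26 8.248.254.192: no
  /0 0.0.0.0: MATCH
Selected: next-hop 51.96.26.237 via wlan0 (matched /13)


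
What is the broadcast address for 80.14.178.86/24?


Network: 80.14.178.0/24
Host bits = 8
Set all host bits to 1:
Broadcast: 80.14.178.255


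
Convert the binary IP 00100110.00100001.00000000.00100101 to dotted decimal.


00100110 = 38
00100001 = 33
00000000 = 0
00100101 = 37
IP: 38.33.0.37


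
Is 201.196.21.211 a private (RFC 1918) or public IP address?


RFC 1918 private ranges:
  10.0.0.0/8 (10.0.0.0 - 10.255.255.255)
  172.16.0.0/12 (172.16.0.0 - 172.31.255.255)
  192.168.0.0/16 (192.168.0.0 - 192.168.255.255)
Public (not in any RFC 1918 range)


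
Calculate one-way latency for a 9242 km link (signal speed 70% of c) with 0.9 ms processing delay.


Speed = 0.7 * 3e5 km/s = 210000 km/s
Propagation delay = 9242 / 210000 = 0.044 s = 44.0095 ms
Processing delay = 0.9 ms
Total one-way latency = 44.9095 ms


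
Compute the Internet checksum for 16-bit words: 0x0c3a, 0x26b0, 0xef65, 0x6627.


Sum all words (with carry folding):
+ 0x0c3a = 0x0c3a
+ 0x26b0 = 0x32ea
+ 0xef65 = 0x2250
+ 0x6627 = 0x8877
One's complement: ~0x8877
Checksum = 0x7788


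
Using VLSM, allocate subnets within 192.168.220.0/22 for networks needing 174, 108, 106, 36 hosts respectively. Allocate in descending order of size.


174 hosts -> /24 (254 usable): 192.168.220.0/24
108 hosts -> /25 (126 usable): 192.168.221.0/25
106 hosts -> /25 (126 usable): 192.168.221.128/25
36 hosts -> /26 (62 usable): 192.168.222.0/26
Allocation: 192.168.220.0/24 (174 hosts, 254 usable); 192.168.221.0/25 (108 hosts, 126 usable); 192.168.221.128/25 (106 hosts, 126 usable); 192.168.222.0/26 (36 hosts, 62 usable)


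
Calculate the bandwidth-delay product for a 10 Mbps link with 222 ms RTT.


BDP = bandwidth * RTT
= 10 Mbps * 222 ms
= 10 * 1e6 * 222 / 1000 bits
= 2220000 bits
= 277500 bytes
= 270.9961 KB
BDP = 2220000 bits (277500 bytes)


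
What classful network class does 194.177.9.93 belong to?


First octet: 194
Binary: 11000010
110xxxxx -> Class C (192-223)
Class C, default mask 255.255.255.0 (/24)


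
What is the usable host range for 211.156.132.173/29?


Network: 211.156.132.168
Broadcast: 211.156.132.175
First usable = network + 1
Last usable = broadcast - 1
Range: 211.156.132.169 to 211.156.132.174


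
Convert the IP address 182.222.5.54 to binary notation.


182 = 10110110
222 = 11011110
5 = 00000101
54 = 00110110
Binary: 10110110.11011110.00000101.00110110


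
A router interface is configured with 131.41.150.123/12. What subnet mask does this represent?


/12 means 12 network bits, 20 host bits
Binary: 11111111111100000000000000000000
Mask: 255.240.0.0


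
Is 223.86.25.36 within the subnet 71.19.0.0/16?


Subnet network: 71.19.0.0
Test IP AND mask: 223.86.0.0
No, 223.86.25.36 is not in 71.19.0.0/16


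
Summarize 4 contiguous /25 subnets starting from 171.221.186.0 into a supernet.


Original prefix: /25
Number of subnets: 4 = 2^2
New prefix = 25 - 2 = 23
Supernet: 171.221.186.0/23


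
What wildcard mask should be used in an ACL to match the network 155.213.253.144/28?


Subnet mask: 255.255.255.240
Wildcard = 255.255.255.255 - subnet mask
255 - 255 = 0
255 - 255 = 0
255 - 255 = 0
255 - 240 = 15
Wildcard: 0.0.0.15


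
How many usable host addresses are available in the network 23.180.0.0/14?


Host bits = 32 - 14 = 18
Total addresses = 2^18 = 262144
Usable = total - 2 (network and broadcast)
Usable hosts: 262142


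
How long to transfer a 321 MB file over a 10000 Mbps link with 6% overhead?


Effective throughput = 10000 * (1 - 6/100) = 9400 Mbps
File size in Mb = 321 * 8 = 2568 Mb
Time = 2568 / 9400
Time = 0.2732 seconds


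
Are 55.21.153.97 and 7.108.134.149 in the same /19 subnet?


Mask: 255.255.224.0
55.21.153.97 AND mask = 55.21.128.0
7.108.134.149 AND mask = 7.108.128.0
No, different subnets (55.21.128.0 vs 7.108.128.0)


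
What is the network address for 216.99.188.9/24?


IP:   11011000.01100011.10111100.00001001
Mask: 11111111.11111111.11111111.00000000
AND operation:
Net:  11011000.01100011.10111100.00000000
Network: 216.99.188.0/24


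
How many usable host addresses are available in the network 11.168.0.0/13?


Host bits = 32 - 13 = 19
Total addresses = 2^19 = 524288
Usable = total - 2 (network and broadcast)
Usable hosts: 524286


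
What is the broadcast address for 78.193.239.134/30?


Network: 78.193.239.132/30
Host bits = 2
Set all host bits to 1:
Broadcast: 78.193.239.135


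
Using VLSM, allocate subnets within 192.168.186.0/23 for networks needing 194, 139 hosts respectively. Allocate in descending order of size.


194 hosts -> /24 (254 usable): 192.168.186.0/24
139 hosts -> /24 (254 usable): 192.168.187.0/24
Allocation: 192.168.186.0/24 (194 hosts, 254 usable); 192.168.187.0/24 (139 hosts, 254 usable)


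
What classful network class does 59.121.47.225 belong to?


First octet: 59
Binary: 00111011
0xxxxxxx -> Class A (1-126)
Class A, default mask 255.0.0.0 (/8)


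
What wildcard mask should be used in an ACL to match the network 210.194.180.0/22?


Subnet mask: 255.255.252.0
Wildcard = 255.255.255.255 - subnet mask
255 - 255 = 0
255 - 255 = 0
255 - 252 = 3
255 - 0 = 255
Wildcard: 0.0.3.255


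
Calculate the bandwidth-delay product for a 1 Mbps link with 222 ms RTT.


BDP = bandwidth * RTT
= 1 Mbps * 222 ms
= 1 * 1e6 * 222 / 1000 bits
= 222000 bits
= 27750 bytes
= 27.0996 KB
BDP = 222000 bits (27750 bytes)


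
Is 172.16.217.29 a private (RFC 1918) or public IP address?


RFC 1918 private ranges:
  10.0.0.0/8 (10.0.0.0 - 10.255.255.255)
  172.16.0.0/12 (172.16.0.0 - 172.31.255.255)
  192.168.0.0/16 (192.168.0.0 - 192.168.255.255)
Private (in 172.16.0.0/12)


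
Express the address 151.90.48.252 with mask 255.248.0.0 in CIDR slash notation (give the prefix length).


Binary: 11111111.11111000.00000000.00000000
Count leading 1s
Prefix: /13


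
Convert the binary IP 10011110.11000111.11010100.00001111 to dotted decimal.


10011110 = 158
11000111 = 199
11010100 = 212
00001111 = 15
IP: 158.199.212.15


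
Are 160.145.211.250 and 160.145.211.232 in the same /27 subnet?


Mask: 255.255.255.224
160.145.211.250 AND mask = 160.145.211.224
160.145.211.232 AND mask = 160.145.211.224
Yes, same subnet (160.145.211.224)


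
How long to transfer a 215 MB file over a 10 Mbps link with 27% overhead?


Effective throughput = 10 * (1 - 27/100) = 7.3 Mbps
File size in Mb = 215 * 8 = 1720 Mb
Time = 1720 / 7.3
Time = 235.6164 seconds


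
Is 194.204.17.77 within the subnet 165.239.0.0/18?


Subnet network: 165.239.0.0
Test IP AND mask: 194.204.0.0
No, 194.204.17.77 is not in 165.239.0.0/18


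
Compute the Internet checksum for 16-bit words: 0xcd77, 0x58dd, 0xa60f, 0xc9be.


Sum all words (with carry folding):
+ 0xcd77 = 0xcd77
+ 0x58dd = 0x2655
+ 0xa60f = 0xcc64
+ 0xc9be = 0x9623
One's complement: ~0x9623
Checksum = 0x69dc


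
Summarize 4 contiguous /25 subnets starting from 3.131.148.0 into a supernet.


Original prefix: /25
Number of subnets: 4 = 2^2
New prefix = 25 - 2 = 23
Supernet: 3.131.148.0/23


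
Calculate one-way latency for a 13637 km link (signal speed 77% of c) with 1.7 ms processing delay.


Speed = 0.77 * 3e5 km/s = 231000 km/s
Propagation delay = 13637 / 231000 = 0.059 s = 59.0346 ms
Processing delay = 1.7 ms
Total one-way latency = 60.7346 ms


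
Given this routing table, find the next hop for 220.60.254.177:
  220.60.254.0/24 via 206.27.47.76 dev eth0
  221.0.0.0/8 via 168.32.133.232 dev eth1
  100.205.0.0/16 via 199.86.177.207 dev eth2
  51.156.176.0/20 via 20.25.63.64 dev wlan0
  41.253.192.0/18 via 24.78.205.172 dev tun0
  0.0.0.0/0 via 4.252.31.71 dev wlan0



Longest prefix match for 220.60.254.177:
  /24 220.60.254.0: MATCH
  /8 221.0.0.0: no
  /16 100.205.0.0: no
  /20 51.156.176.0: no
  /18 41.253.192.0: no
  /0 0.0.0.0: MATCH
Selected: next-hop 206.27.47.76 via eth0 (matched /24)


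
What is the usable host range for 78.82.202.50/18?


Network: 78.82.192.0
Broadcast: 78.82.255.255
First usable = network + 1
Last usable = broadcast - 1
Range: 78.82.192.1 to 78.82.255.254


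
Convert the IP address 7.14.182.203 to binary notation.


7 = 00000111
14 = 00001110
182 = 10110110
203 = 11001011
Binary: 00000111.00001110.10110110.11001011


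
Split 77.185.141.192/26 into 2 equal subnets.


New prefix = 26 + 1 = 27
Each subnet has 32 addresses
  77.185.141.192/27
  77.185.141.224/27
Subnets: 77.185.141.192/27, 77.185.141.224/27


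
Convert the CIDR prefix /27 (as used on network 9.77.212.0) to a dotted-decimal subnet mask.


/27 means 27 network bits, 5 host bits
Binary: 11111111111111111111111111100000
Mask: 255.255.255.224


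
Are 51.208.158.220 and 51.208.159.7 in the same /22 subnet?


Mask: 255.255.252.0
51.208.158.220 AND mask = 51.208.156.0
51.208.159.7 AND mask = 51.208.156.0
Yes, same subnet (51.208.156.0)


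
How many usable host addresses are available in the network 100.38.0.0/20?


Host bits = 32 - 20 = 12
Total addresses = 2^12 = 4096
Usable = total - 2 (network and broadcast)
Usable hosts: 4094


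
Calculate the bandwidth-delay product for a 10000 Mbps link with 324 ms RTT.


BDP = bandwidth * RTT
= 10000 Mbps * 324 ms
= 10000 * 1e6 * 324 / 1000 bits
= 3240000000 bits
= 405000000 bytes
= 395507.8125 KB
BDP = 3240000000 bits (405000000 bytes)


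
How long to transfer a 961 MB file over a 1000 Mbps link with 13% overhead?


Effective throughput = 1000 * (1 - 13/100) = 870 Mbps
File size in Mb = 961 * 8 = 7688 Mb
Time = 7688 / 870
Time = 8.8368 seconds


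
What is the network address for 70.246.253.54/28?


IP:   01000110.11110110.11111101.00110110
Mask: 11111111.11111111.11111111.11110000
AND operation:
Net:  01000110.11110110.11111101.00110000
Network: 70.246.253.48/28


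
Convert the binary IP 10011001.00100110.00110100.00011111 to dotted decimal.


10011001 = 153
00100110 = 38
00110100 = 52
00011111 = 31
IP: 153.38.52.31


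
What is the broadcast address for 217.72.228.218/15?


Network: 217.72.0.0/15
Host bits = 17
Set all host bits to 1:
Broadcast: 217.73.255.255


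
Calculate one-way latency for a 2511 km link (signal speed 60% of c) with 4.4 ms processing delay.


Speed = 0.6 * 3e5 km/s = 180000 km/s
Propagation delay = 2511 / 180000 = 0.014 s = 13.95 ms
Processing delay = 4.4 ms
Total one-way latency = 18.35 ms


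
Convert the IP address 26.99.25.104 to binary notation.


26 = 00011010
99 = 01100011
25 = 00011001
104 = 01101000
Binary: 00011010.01100011.00011001.01101000


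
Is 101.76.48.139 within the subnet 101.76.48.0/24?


Subnet network: 101.76.48.0
Test IP AND mask: 101.76.48.0
Yes, 101.76.48.139 is in 101.76.48.0/24


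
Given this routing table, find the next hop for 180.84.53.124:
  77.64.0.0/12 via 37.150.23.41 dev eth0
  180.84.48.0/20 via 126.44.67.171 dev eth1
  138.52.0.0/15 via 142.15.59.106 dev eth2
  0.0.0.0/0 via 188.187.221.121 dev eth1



Longest prefix match for 180.84.53.124:
  /12 77.64.0.0: no
  /20 180.84.48.0: MATCH
  /15 138.52.0.0: no
  /0 0.0.0.0: MATCH
Selected: next-hop 126.44.67.171 via eth1 (matched /20)


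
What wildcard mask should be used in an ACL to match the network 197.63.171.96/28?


Subnet mask: 255.255.255.240
Wildcard = 255.255.255.255 - subnet mask
255 - 255 = 0
255 - 255 = 0
255 - 255 = 0
255 - 240 = 15
Wildcard: 0.0.0.15


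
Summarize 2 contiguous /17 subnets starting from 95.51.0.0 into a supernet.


Original prefix: /17
Number of subnets: 2 = 2^1
New prefix = 17 - 1 = 16
Supernet: 95.51.0.0/16


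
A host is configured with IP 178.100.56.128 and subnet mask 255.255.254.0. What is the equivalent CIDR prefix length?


Binary: 11111111.11111111.11111110.00000000
Count leading 1s
Prefix: /23


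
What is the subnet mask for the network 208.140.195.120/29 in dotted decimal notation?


/29 means 29 network bits, 3 host bits
Binary: 11111111111111111111111111111000
Mask: 255.255.255.248


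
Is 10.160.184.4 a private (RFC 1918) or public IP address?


RFC 1918 private ranges:
  10.0.0.0/8 (10.0.0.0 - 10.255.255.255)
  172.16.0.0/12 (172.16.0.0 - 172.31.255.255)
  192.168.0.0/16 (192.168.0.0 - 192.168.255.255)
Private (in 10.0.0.0/8)


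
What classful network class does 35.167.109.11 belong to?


First octet: 35
Binary: 00100011
0xxxxxxx -> Class A (1-126)
Class A, default mask 255.0.0.0 (/8)


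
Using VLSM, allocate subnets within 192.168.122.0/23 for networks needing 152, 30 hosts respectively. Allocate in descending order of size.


152 hosts -> /24 (254 usable): 192.168.122.0/24
30 hosts -> /27 (30 usable): 192.168.123.0/27
Allocation: 192.168.122.0/24 (152 hosts, 254 usable); 192.168.123.0/27 (30 hosts, 30 usable)


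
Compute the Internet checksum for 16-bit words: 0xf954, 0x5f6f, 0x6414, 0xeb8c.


Sum all words (with carry folding):
+ 0xf954 = 0xf954
+ 0x5f6f = 0x58c4
+ 0x6414 = 0xbcd8
+ 0xeb8c = 0xa865
One's complement: ~0xa865
Checksum = 0x579a


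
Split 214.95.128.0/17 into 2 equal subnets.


New prefix = 17 + 1 = 18
Each subnet has 16384 addresses
  214.95.128.0/18
  214.95.192.0/18
Subnets: 214.95.128.0/18, 214.95.192.0/18


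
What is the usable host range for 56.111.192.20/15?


Network: 56.110.0.0
Broadcast: 56.111.255.255
First usable = network + 1
Last usable = broadcast - 1
Range: 56.110.0.1 to 56.111.255.254


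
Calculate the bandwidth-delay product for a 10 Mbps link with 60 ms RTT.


BDP = bandwidth * RTT
= 10 Mbps * 60 ms
= 10 * 1e6 * 60 / 1000 bits
= 600000 bits
= 75000 bytes
= 73.2422 KB
BDP = 600000 bits (75000 bytes)


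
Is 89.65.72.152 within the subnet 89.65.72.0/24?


Subnet network: 89.65.72.0
Test IP AND mask: 89.65.72.0
Yes, 89.65.72.152 is in 89.65.72.0/24


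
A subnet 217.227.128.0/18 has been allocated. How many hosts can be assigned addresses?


Host bits = 32 - 18 = 14
Total addresses = 2^14 = 16384
Usable = total - 2 (network and broadcast)
Usable hosts: 16382


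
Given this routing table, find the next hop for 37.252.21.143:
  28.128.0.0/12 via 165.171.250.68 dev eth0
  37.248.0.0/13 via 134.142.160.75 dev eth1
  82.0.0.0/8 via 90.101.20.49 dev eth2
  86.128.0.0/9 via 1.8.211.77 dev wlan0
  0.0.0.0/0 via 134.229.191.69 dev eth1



Longest prefix match for 37.252.21.143:
  /12 28.128.0.0: no
  /13 37.248.0.0: MATCH
  /8 82.0.0.0: no
  /9 86.128.0.0: no
  /0 0.0.0.0: MATCH
Selected: next-hop 134.142.160.75 via eth1 (matched /13)
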